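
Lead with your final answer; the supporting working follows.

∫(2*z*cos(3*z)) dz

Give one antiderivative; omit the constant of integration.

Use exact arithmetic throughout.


The answer is 2*z*sin(3*z)/3 + 2*cos(3*z)/9.
Step 1. Integrate ∫(2*z*cos(3*z)) dz by parts with u = z, dv = (2*cos(3*z)) dz, so v = 2*sin(3*z)/3: now 2*z*sin(3*z)/3 + ∫(-2*sin(3*z)/3) dz.
Step 2. Evaluate the standard form: now 2*z*sin(3*z)/3 + 2*cos(3*z)/9.
Answer: 2*z*sin(3*z)/3 + 2*cos(3*z)/9.


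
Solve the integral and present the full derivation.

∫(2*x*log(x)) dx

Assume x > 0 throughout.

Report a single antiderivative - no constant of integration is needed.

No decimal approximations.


Step 1. Integrate ∫(2*x*log(x)) dx by parts with u = log(x), dv = (2*x) dx, so v = x**2 [assuming x > 0]: now x**2*log(x) + ∫(-x) dx.
Step 2. Evaluate the standard form: now x**2*log(x) - x**2/2.
Answer: x**2*log(x) - x**2/2.


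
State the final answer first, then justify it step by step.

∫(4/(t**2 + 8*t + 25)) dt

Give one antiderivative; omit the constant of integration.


The answer is 4*atan(t/3 + 4/3)/3.
Step 1. Substitute u = t + 4, turning ∫(4/(t**2 + 8*t + 25)) dt into ∫(4/(u**2 + 9)) du: now ∫(4/(u**2 + 9)) du.
Step 2. Evaluate the standard form: now 4*atan(u/3)/3.
Step 3. Substitute back u = t + 4: now 4*atan(t/3 + 4/3)/3.
Answer: 4*atan(t/3 + 4/3)/3.


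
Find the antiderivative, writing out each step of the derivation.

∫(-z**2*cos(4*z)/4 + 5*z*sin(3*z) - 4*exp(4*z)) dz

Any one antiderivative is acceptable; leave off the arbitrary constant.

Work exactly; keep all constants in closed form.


Step 1. Rewrite: now ∫(5*z*sin(3*z)) dz + ∫(-z**2*cos(4*z)/4) dz + ∫(-4*exp(4*z)) dz.
Step 2. Evaluate the standard form: now -exp(4*z) + ∫(5*z*sin(3*z)) dz + ∫(-z**2*cos(4*z)/4) dz.
Step 3. Integrate ∫(-z**2*cos(4*z)/4) dz by parts with u = z**2, dv = (-cos(4*z)/4) dz, so v = -sin(4*z)/16: now -z**2*sin(4*z)/16 - exp(4*z) + ∫(5*z*sin(3*z)) dz + ∫(z*sin(4*z)/8) dz.
Step 4. Integrate ∫(z*sin(4*z)/8) dz by parts with u = z, dv = (sin(4*z)/8) dz, so v = -cos(4*z)/32: now -z**2*sin(4*z)/16 - z*cos(4*z)/32 - exp(4*z) + ∫(5*z*sin(3*z)) dz + ∫(cos(4*z)/32) dz.
Step 5. Evaluate the standard form: now -z**2*sin(4*z)/16 - z*cos(4*z)/32 - exp(4*z) + sin(4*z)/128 + ∫(5*z*sin(3*z)) dz.
Step 6. Integrate ∫(5*z*sin(3*z)) dz by parts with u = z, dv = (5*sin(3*z)) dz, so v = -5*cos(3*z)/3: now -z**2*sin(4*z)/16 - 5*z*cos(3*z)/3 - z*cos(4*z)/32 - exp(4*z) + sin(4*z)/128 + ∫(5*cos(3*z)/3) dz.
Step 7. Evaluate the standard form: now -z**2*sin(4*z)/16 - 5*z*cos(3*z)/3 - z*cos(4*z)/32 - exp(4*z) + 5*sin(3*z)/9 + sin(4*z)/128.
Answer: -z**2*sin(4*z)/16 - 5*z*cos(3*z)/3 - z*cos(4*z)/32 - exp(4*z) + 5*sin(3*z)/9 + sin(4*z)/128.


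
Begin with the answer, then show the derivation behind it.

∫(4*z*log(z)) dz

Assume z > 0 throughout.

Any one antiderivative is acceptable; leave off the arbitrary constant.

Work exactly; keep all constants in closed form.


The answer is 2*z**2*log(z) - z**2.
Step 1. Integrate ∫(4*z*log(z)) dz by parts with u = log(z), dv = (4*z) dz, so v = 2*z**2 [assuming z > 0]: now 2*z**2*log(z) + ∫(-2*z) dz.
Step 2. Evaluate the standard form: now 2*z**2*log(z) - z**2.
Answer: 2*z**2*log(z) - z**2.


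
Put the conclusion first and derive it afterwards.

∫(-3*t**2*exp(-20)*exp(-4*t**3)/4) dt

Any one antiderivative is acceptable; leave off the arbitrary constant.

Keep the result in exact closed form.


The answer is exp(-4*t**3 - 20)/16.
Step 1. Substitute u = t**3 + 5, turning ∫(-3*t**2*exp(-20)*exp(-4*t**3)/4) dt into ∫(-exp(-4*u)/4) du: now ∫(-exp(-4*u)/4) du.
Step 2. Evaluate the standard form: now exp(-4*u)/16.
Step 3. Substitute back u = t**3 + 5: now exp(-4*t**3 - 20)/16.
Answer: exp(-4*t**3 - 20)/16.


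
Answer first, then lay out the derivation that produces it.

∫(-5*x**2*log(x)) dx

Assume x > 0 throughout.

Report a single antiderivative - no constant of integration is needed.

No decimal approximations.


The answer is -5*x**3*log(x)/3 + 5*x**3/9.
Step 1. Integrate ∫(-5*x**2*log(x)) dx by parts with u = log(x), dv = (-5*x**2) dx, so v = -5*x**3/3 [assuming x > 0]: now -5*x**3*log(x)/3 + ∫(5*x**2/3) dx.
Step 2. Evaluate the standard form: now -5*x**3*log(x)/3 + 5*x**3/9.
Answer: -5*x**3*log(x)/3 + 5*x**3/9.


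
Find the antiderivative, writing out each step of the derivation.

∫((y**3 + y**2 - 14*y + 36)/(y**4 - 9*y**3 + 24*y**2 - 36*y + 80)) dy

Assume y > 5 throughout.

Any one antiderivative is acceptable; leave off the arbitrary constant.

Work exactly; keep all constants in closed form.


Step 1. Decompose ∫((y**3 + y**2 - 14*y + 36)/(y**4 - 9*y**3 + 24*y**2 - 36*y + 80)) dy by partial fractions, (y**3 + y**2 - 14*y + 36)/(y**4 - 9*y**3 + 24*y**2 - 36*y + 80) = 2/(y**2 + 4) - 3/(y - 4) + 4/(y - 5): now ∫(4/(y - 5)) dy + ∫(-3/(y - 4)) dy + ∫(2/(y**2 + 4)) dy.
Step 2. Evaluate the standard form [assuming y > 5]: now 4*log(y - 5) + ∫(-3/(y - 4)) dy + ∫(2/(y**2 + 4)) dy.
Step 3. Evaluate the standard form [assuming y > 4]: now 4*log(y - 5) - 3*log(y - 4) + ∫(2/(y**2 + 4)) dy.
Step 4. Evaluate the standard form: now 4*log(y - 5) - 3*log(y - 4) + atan(y/2).
Answer: 4*log(y - 5) - 3*log(y - 4) + atan(y/2).


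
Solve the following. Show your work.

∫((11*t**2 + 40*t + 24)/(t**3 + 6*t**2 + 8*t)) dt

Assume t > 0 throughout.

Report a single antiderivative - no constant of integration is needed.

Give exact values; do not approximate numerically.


Step 1. Decompose ∫((11*t**2 + 40*t + 24)/(t**3 + 6*t**2 + 8*t)) dt by partial fractions, (11*t**2 + 40*t + 24)/(t**3 + 6*t**2 + 8*t) = 5/(t + 4) + 3/(t + 2) + 3/t: now ∫(3/t) dt + ∫(3/(t + 2)) dt + ∫(5/(t + 4)) dt.
Step 2. Evaluate the standard form [assuming t > -4]: now 5*log(t + 4) + ∫(3/t) dt + ∫(3/(t + 2)) dt.
Step 3. Evaluate the standard form [assuming t > 0]: now 3*log(t) + 5*log(t + 4) + ∫(3/(t + 2)) dt.
Step 4. Evaluate the standard form [assuming t > -2]: now 3*log(t) + 3*log(t + 2) + 5*log(t + 4).
Answer: 3*log(t) + 3*log(t + 2) + 5*log(t + 4).


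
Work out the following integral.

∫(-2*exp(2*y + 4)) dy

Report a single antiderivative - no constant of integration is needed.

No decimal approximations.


Answer: -exp(2*y + 4).


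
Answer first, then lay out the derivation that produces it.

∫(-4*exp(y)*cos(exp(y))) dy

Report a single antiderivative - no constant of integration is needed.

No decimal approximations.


The answer is -4*sin(exp(y)).
Step 1. Substitute u = exp(y), turning ∫(-4*exp(y)*cos(exp(y))) dy into ∫(-4*cos(u)) du: now ∫(-4*cos(u)) du.
Step 2. Evaluate the standard form: now -4*sin(u).
Step 3. Substitute back u = exp(y): now -4*sin(exp(y)).
Answer: -4*sin(exp(y)).


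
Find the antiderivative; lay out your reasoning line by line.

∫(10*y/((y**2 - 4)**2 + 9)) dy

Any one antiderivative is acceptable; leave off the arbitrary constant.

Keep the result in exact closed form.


Step 1. Substitute u = y**2 - 4, turning ∫(10*y/((y**2 - 4)**2 + 9)) dy into ∫(5/(u**2 + 9)) du: now ∫(5/(u**2 + 9)) du.
Step 2. Evaluate the standard form: now 5*atan(u/3)/3.
Step 3. Substitute back u = y**2 - 4: now 5*atan(y**2/3 - 4/3)/3.
Answer: 5*atan(y**2/3 - 4/3)/3.


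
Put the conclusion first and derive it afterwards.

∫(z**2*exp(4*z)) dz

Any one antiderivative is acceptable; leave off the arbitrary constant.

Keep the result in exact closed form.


The answer is z**2*exp(4*z)/4 - z*exp(4*z)/8 + exp(4*z)/32.
Step 1. Integrate ∫(z**2*exp(4*z)) dz by parts with u = z**2, dv = (exp(4*z)) dz, so v = exp(4*z)/4: now z**2*exp(4*z)/4 + ∫(-z*exp(4*z)/2) dz.
Step 2. Integrate ∫(-z*exp(4*z)/2) dz by parts with u = z, dv = (-exp(4*z)/2) dz, so v = -exp(4*z)/8: now z**2*exp(4*z)/4 - z*exp(4*z)/8 + ∫(exp(4*z)/8) dz.
Step 3. Evaluate the standard form: now z**2*exp(4*z)/4 - z*exp(4*z)/8 + exp(4*z)/32.
Answer: z**2*exp(4*z)/4 - z*exp(4*z)/8 + exp(4*z)/32.


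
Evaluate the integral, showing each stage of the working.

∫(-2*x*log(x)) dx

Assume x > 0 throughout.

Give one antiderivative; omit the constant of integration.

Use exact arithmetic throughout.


Step 1. Integrate ∫(-2*x*log(x)) dx by parts with u = log(x), dv = (-2*x) dx, so v = -x**2 [assuming x > 0]: now -x**2*log(x) + ∫(x) dx.
Step 2. Evaluate the standard form: now -x**2*log(x) + x**2/2.
Answer: -x**2*log(x) + x**2/2.


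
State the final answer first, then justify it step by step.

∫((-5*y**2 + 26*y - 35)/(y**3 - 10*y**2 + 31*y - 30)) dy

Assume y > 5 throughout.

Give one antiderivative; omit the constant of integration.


The answer is -5*log(y - 5) + log(y - 3) - log(y - 2).
Step 1. Decompose ∫((-5*y**2 + 26*y - 35)/(y**3 - 10*y**2 + 31*y - 30)) dy by partial fractions, (-5*y**2 + 26*y - 35)/(y**3 - 10*y**2 + 31*y - 30) = -1/(y - 2) + 1/(y - 3) - 5/(y - 5): now ∫(-5/(y - 5)) dy + ∫(1/(y - 3)) dy + ∫(-1/(y - 2)) dy.
Step 2. Evaluate the standard form [assuming y > 2]: now -log(y - 2) + ∫(-5/(y - 5)) dy + ∫(1/(y - 3)) dy.
Step 3. Evaluate the standard form [assuming y > 3]: now log(y - 3) - log(y - 2) + ∫(-5/(y - 5)) dy.
Step 4. Evaluate the standard form [assuming y > 5]: now -5*log(y - 5) + log(y - 3) - log(y - 2).
Answer: -5*log(y - 5) + log(y - 3) - log(y - 2).


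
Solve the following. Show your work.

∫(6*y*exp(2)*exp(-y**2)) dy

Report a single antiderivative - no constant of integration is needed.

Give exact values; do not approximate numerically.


Step 1. Substitute u = y**2 - 2, turning ∫(6*y*exp(2)*exp(-y**2)) dy into ∫(3*exp(-u)) du: now ∫(3*exp(-u)) du.
Step 2. Evaluate the standard form: now -3*exp(-u).
Step 3. Substitute back u = y**2 - 2: now -3*exp(2 - y**2).
Answer: -3*exp(2 - y**2).


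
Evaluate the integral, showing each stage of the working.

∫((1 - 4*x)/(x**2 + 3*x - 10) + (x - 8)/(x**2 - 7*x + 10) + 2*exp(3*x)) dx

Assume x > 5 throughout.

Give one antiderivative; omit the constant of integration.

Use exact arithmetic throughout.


Step 1. Rewrite: now ∫((1 - 4*x)/(x**2 + 3*x - 10)) dx + ∫((x - 8)/(x**2 - 7*x + 10)) dx + ∫(2*exp(3*x)) dx.
Step 2. Decompose ∫((x - 8)/(x**2 - 7*x + 10)) dx by partial fractions, (x - 8)/(x**2 - 7*x + 10) = 2/(x - 2) - 1/(x - 5): now ∫((1 - 4*x)/(x**2 + 3*x - 10)) dx + ∫(-1/(x - 5)) dx + ∫(2/(x - 2)) dx + ∫(2*exp(3*x)) dx.
Step 3. Evaluate the standard form [assuming x > 2]: now 2*log(x - 2) + ∫((1 - 4*x)/(x**2 + 3*x - 10)) dx + ∫(-1/(x - 5)) dx + ∫(2*exp(3*x)) dx.
Step 4. Evaluate the standard form [assuming x > 5]: now -log(x - 5) + 2*log(x - 2) + ∫((1 - 4*x)/(x**2 + 3*x - 10)) dx + ∫(2*exp(3*x)) dx.
Step 5. Decompose ∫((1 - 4*x)/(x**2 + 3*x - 10)) dx by partial fractions, (1 - 4*x)/(x**2 + 3*x - 10) = -3/(x + 5) - 1/(x - 2): now -log(x - 5) + 2*log(x - 2) + ∫(-1/(x - 2)) dx + ∫(-3/(x + 5)) dx + ∫(2*exp(3*x)) dx.
Step 6. Evaluate the standard form [assuming x > -5]: now -log(x - 5) + 2*log(x - 2) - 3*log(x + 5) + ∫(-1/(x - 2)) dx + ∫(2*exp(3*x)) dx.
Step 7. Evaluate the standard form [assuming x > 2]: now -log(x - 5) + log(x - 2) - 3*log(x + 5) + ∫(2*exp(3*x)) dx.
Step 8. Evaluate the standard form: now 2*exp(3*x)/3 - log(x - 5) + log(x - 2) - 3*log(x + 5).
Answer: 2*exp(3*x)/3 - log(x - 5) + log(x - 2) - 3*log(x + 5).


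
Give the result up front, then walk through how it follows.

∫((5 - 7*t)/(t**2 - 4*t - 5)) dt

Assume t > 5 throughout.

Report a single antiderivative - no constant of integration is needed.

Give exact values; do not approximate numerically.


The answer is -5*log(t - 5) - 2*log(t + 1).
Step 1. Decompose ∫((5 - 7*t)/(t**2 - 4*t - 5)) dt by partial fractions, (5 - 7*t)/(t**2 - 4*t - 5) = -2/(t + 1) - 5/(t - 5): now ∫(-5/(t - 5)) dt + ∫(-2/(t + 1)) dt.
Step 2. Evaluate the standard form [assuming t > 5]: now -5*log(t - 5) + ∫(-2/(t + 1)) dt.
Step 3. Evaluate the standard form [assuming t > -1]: now -5*log(t - 5) - 2*log(t + 1).
Answer: -5*log(t - 5) - 2*log(t + 1).


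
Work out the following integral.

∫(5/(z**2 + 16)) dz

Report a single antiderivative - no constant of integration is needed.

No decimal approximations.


Answer: 5*atan(z/4)/4.


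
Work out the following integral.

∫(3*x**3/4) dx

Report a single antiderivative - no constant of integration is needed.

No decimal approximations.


Answer: 3*x**4/16.


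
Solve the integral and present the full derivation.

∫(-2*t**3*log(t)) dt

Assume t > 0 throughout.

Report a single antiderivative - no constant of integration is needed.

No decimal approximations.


Step 1. Integrate ∫(-2*t**3*log(t)) dt by parts with u = log(t), dv = (-2*t**3) dt, so v = -t**4/2 [assuming t > 0]: now -t**4*log(t)/2 + ∫(t**3/2) dt.
Step 2. Evaluate the standard form: now -t**4*log(t)/2 + t**4/8.
Answer: -t**4*log(t)/2 + t**4/8.


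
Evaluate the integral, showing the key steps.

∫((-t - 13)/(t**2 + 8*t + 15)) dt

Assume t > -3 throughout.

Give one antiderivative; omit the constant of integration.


Step 1. Decompose ∫((-t - 13)/(t**2 + 8*t + 15)) dt by partial fractions, (-t - 13)/(t**2 + 8*t + 15) = 4/(t + 5) - 5/(t + 3): now ∫(-5/(t + 3)) dt + ∫(4/(t + 5)) dt.
Step 2. Evaluate the standard form [assuming t > -5]: now 4*log(t + 5) + ∫(-5/(t + 3)) dt.
Step 3. Evaluate the standard form [assuming t > -3]: now -5*log(t + 3) + 4*log(t + 5).
Answer: -5*log(t + 3) + 4*log(t + 5).


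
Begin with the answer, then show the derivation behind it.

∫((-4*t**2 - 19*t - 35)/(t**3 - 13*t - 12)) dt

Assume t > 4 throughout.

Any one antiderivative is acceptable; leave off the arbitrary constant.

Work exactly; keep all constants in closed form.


The answer is -5*log(t - 4) + 2*log(t + 1) - log(t + 3).
Step 1. Decompose ∫((-4*t**2 - 19*t - 35)/(t**3 - 13*t - 12)) dt by partial fractions, (-4*t**2 - 19*t - 35)/(t**3 - 13*t - 12) = -1/(t + 3) + 2/(t + 1) - 5/(t - 4): now ∫(-5/(t - 4)) dt + ∫(2/(t + 1)) dt + ∫(-1/(t + 3)) dt.
Step 2. Evaluate the standard form [assuming t > 4]: now -5*log(t - 4) + ∫(2/(t + 1)) dt + ∫(-1/(t + 3)) dt.
Step 3. Evaluate the standard form [assuming t > -3]: now -5*log(t - 4) - log(t + 3) + ∫(2/(t + 1)) dt.
Step 4. Evaluate the standard form [assuming t > -1]: now -5*log(t - 4) + 2*log(t + 1) - log(t + 3).
Answer: -5*log(t - 4) + 2*log(t + 1) - log(t + 3).


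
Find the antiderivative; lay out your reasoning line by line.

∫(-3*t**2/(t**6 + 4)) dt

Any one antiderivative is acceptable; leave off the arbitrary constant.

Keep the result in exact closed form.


Step 1. Substitute u = t**3, turning ∫(-3*t**2/(t**6 + 4)) dt into ∫(-1/(u**2 + 4)) du: now ∫(-1/(u**2 + 4)) du.
Step 2. Evaluate the standard form: now -atan(u/2)/2.
Step 3. Substitute back u = t**3: now -atan(t**3/2)/2.
Answer: -atan(t**3/2)/2.


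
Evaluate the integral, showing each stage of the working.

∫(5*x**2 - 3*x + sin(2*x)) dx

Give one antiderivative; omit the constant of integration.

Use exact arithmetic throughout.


Step 1. Rewrite: now ∫(-3*x) dx + ∫(5*x**2) dx + ∫(sin(2*x)) dx.
Step 2. Evaluate the standard form: now -3*x**2/2 + ∫(5*x**2) dx + ∫(sin(2*x)) dx.
Step 3. Evaluate the standard form: now 5*x**3/3 - 3*x**2/2 + ∫(sin(2*x)) dx.
Step 4. Evaluate the standard form: now 5*x**3/3 - 3*x**2/2 - cos(2*x)/2.
Answer: 5*x**3/3 - 3*x**2/2 - cos(2*x)/2.


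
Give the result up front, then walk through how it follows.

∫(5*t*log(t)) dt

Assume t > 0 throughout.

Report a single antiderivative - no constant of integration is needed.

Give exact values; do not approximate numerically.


The answer is 5*t**2*log(t)/2 - 5*t**2/4.
Step 1. Integrate ∫(5*t*log(t)) dt by parts with u = log(t), dv = (5*t) dt, so v = 5*t**2/2 [assuming t > 0]: now 5*t**2*log(t)/2 + ∫(-5*t/2) dt.
Step 2. Evaluate the standard form: now 5*t**2*log(t)/2 - 5*t**2/4.
Answer: 5*t**2*log(t)/2 - 5*t**2/4.


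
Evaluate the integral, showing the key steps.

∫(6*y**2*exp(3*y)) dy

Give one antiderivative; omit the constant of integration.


Step 1. Integrate ∫(6*y**2*exp(3*y)) dy by parts with u = y**2, dv = (6*exp(3*y)) dy, so v = 2*exp(3*y): now 2*y**2*exp(3*y) + ∫(-4*y*exp(3*y)) dy.
Step 2. Integrate ∫(-4*y*exp(3*y)) dy by parts with u = y, dv = (-4*exp(3*y)) dy, so v = -4*exp(3*y)/3: now 2*y**2*exp(3*y) - 4*y*exp(3*y)/3 + ∫(4*exp(3*y)/3) dy.
Step 3. Evaluate the standard form: now 2*y**2*exp(3*y) - 4*y*exp(3*y)/3 + 4*exp(3*y)/9.
Answer: 2*y**2*exp(3*y) - 4*y*exp(3*y)/3 + 4*exp(3*y)/9.


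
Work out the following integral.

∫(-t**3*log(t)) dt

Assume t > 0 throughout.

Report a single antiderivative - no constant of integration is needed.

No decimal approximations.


Answer: -t**4*log(t)/4 + t**4/16.


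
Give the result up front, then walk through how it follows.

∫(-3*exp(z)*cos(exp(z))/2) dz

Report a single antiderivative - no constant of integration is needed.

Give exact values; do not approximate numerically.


The answer is -3*sin(exp(z))/2.
Step 1. Substitute u = exp(z), turning ∫(-3*exp(z)*cos(exp(z))/2) dz into ∫(-3*cos(u)/2) du: now ∫(-3*cos(u)/2) du.
Step 2. Evaluate the standard form: now -3*sin(u)/2.
Step 3. Substitute back u = exp(z): now -3*sin(exp(z))/2.
Answer: -3*sin(exp(z))/2.


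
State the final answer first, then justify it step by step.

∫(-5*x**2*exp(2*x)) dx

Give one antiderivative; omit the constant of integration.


The answer is -5*x**2*exp(2*x)/2 + 5*x*exp(2*x)/2 - 5*exp(2*x)/4.
Step 1. Integrate ∫(-5*x**2*exp(2*x)) dx by parts with u = x**2, dv = (-5*exp(2*x)) dx, so v = -5*exp(2*x)/2: now -5*x**2*exp(2*x)/2 + ∫(5*x*exp(2*x)) dx.
Step 2. Integrate ∫(5*x*exp(2*x)) dx by parts with u = x, dv = (5*exp(2*x)) dx, so v = 5*exp(2*x)/2: now -5*x**2*exp(2*x)/2 + 5*x*exp(2*x)/2 + ∫(-5*exp(2*x)/2) dx.
Step 3. Evaluate the standard form: now -5*x**2*exp(2*x)/2 + 5*x*exp(2*x)/2 - 5*exp(2*x)/4.
Answer: -5*x**2*exp(2*x)/2 + 5*x*exp(2*x)/2 - 5*exp(2*x)/4.


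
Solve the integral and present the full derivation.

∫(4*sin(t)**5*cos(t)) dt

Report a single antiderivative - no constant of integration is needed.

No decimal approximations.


Step 1. Substitute u = sin(t), turning ∫(4*sin(t)**5*cos(t)) dt into ∫(4*u**5) du: now ∫(4*u**5) du.
Step 2. Evaluate the standard form: now 2*u**6/3.
Step 3. Substitute back u = sin(t): now 2*sin(t)**6/3.
Answer: 2*sin(t)**6/3.


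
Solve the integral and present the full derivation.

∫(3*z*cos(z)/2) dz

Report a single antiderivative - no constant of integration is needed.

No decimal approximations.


Step 1. Integrate ∫(3*z*cos(z)/2) dz by parts with u = z, dv = (3*cos(z)/2) dz, so v = 3*sin(z)/2: now 3*z*sin(z)/2 + ∫(-3*sin(z)/2) dz.
Step 2. Evaluate the standard form: now 3*z*sin(z)/2 + 3*cos(z)/2.
Answer: 3*z*sin(z)/2 + 3*cos(z)/2.


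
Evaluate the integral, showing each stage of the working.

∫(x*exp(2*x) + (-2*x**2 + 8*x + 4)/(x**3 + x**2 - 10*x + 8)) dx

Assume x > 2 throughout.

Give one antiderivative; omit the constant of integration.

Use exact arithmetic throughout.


Step 1. Rewrite: now ∫(x*exp(2*x)) dx + ∫((-2*x**2 + 8*x + 4)/(x**3 + x**2 - 10*x + 8)) dx.
Step 2. Decompose ∫((-2*x**2 + 8*x + 4)/(x**3 + x**2 - 10*x + 8)) dx by partial fractions, (-2*x**2 + 8*x + 4)/(x**3 + x**2 - 10*x + 8) = -2/(x + 4) - 2/(x - 1) + 2/(x - 2): now ∫(x*exp(2*x)) dx + ∫(2/(x - 2)) dx + ∫(-2/(x - 1)) dx + ∫(-2/(x + 4)) dx.
Step 3. Evaluate the standard form [assuming x > 1]: now -2*log(x - 1) + ∫(x*exp(2*x)) dx + ∫(2/(x - 2)) dx + ∫(-2/(x + 4)) dx.
Step 4. Evaluate the standard form [assuming x > 2]: now 2*log(x - 2) - 2*log(x - 1) + ∫(x*exp(2*x)) dx + ∫(-2/(x + 4)) dx.
Step 5. Evaluate the standard form [assuming x > -4]: now 2*log(x - 2) - 2*log(x - 1) - 2*log(x + 4) + ∫(x*exp(2*x)) dx.
Step 6. Integrate ∫(x*exp(2*x)) dx by parts with u = x, dv = (exp(2*x)) dx, so v = exp(2*x)/2: now x*exp(2*x)/2 + 2*log(x - 2) - 2*log(x - 1) - 2*log(x + 4) + ∫(-exp(2*x)/2) dx.
Step 7. Evaluate the standard form: now x*exp(2*x)/2 - exp(2*x)/4 + 2*log(x - 2) - 2*log(x - 1) - 2*log(x + 4).
Answer: x*exp(2*x)/2 - exp(2*x)/4 + 2*log(x - 2) - 2*log(x - 1) - 2*log(x + 4).


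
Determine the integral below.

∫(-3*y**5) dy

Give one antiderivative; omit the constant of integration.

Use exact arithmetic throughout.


Answer: -y**6/2.


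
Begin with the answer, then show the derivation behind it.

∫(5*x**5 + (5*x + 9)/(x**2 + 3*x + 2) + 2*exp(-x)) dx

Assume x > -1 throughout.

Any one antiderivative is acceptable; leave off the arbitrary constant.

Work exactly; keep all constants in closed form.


The answer is 5*x**6/6 + 4*log(x + 1) + log(x + 2) - 2*exp(-x).
Step 1. Rewrite: now ∫(5*x**5) dx + ∫((5*x + 9)/(x**2 + 3*x + 2)) dx + ∫(2*exp(-x)) dx.
Step 2. Evaluate the standard form: now ∫(5*x**5) dx + ∫((5*x + 9)/(x**2 + 3*x + 2)) dx - 2*exp(-x).
Step 3. Evaluate the standard form: now 5*x**6/6 + ∫((5*x + 9)/(x**2 + 3*x + 2)) dx - 2*exp(-x).
Step 4. Decompose ∫((5*x + 9)/(x**2 + 3*x + 2)) dx by partial fractions, (5*x + 9)/(x**2 + 3*x + 2) = 1/(x + 2) + 4/(x + 1): now 5*x**6/6 + ∫(4/(x + 1)) dx + ∫(1/(x + 2)) dx - 2*exp(-x).
Step 5. Evaluate the standard form [assuming x > -1]: now 5*x**6/6 + 4*log(x + 1) + ∫(1/(x + 2)) dx - 2*exp(-x).
Step 6. Evaluate the standard form [assuming x > -2]: now 5*x**6/6 + 4*log(x + 1) + log(x + 2) - 2*exp(-x).
Answer: 5*x**6/6 + 4*log(x + 1) + log(x + 2) - 2*exp(-x).


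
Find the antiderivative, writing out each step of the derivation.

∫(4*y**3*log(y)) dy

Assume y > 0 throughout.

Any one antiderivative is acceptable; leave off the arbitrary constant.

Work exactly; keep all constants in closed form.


Step 1. Integrate ∫(4*y**3*log(y)) dy by parts with u = log(y), dv = (4*y**3) dy, so v = y**4 [assuming y > 0]: now y**4*log(y) + ∫(-y**3) dy.
Step 2. Evaluate the standard form: now y**4*log(y) - y**4/4.
Answer: y**4*log(y) - y**4/4.


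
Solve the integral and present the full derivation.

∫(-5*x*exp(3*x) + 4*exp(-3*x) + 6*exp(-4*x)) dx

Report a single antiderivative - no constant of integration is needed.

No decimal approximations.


Step 1. Rewrite: now ∫(-5*x*exp(3*x)) dx + ∫(6*exp(-4*x)) dx + ∫(4*exp(-3*x)) dx.
Step 2. Evaluate the standard form: now ∫(-5*x*exp(3*x)) dx + ∫(4*exp(-3*x)) dx - 3*exp(-4*x)/2.
Step 3. Evaluate the standard form: now ∫(-5*x*exp(3*x)) dx - 4*exp(-3*x)/3 - 3*exp(-4*x)/2.
Step 4. Integrate ∫(-5*x*exp(3*x)) dx by parts with u = x, dv = (-5*exp(3*x)) dx, so v = -5*exp(3*x)/3: now -5*x*exp(3*x)/3 + ∫(5*exp(3*x)/3) dx - 4*exp(-3*x)/3 - 3*exp(-4*x)/2.
Step 5. Evaluate the standard form: now -5*x*exp(3*x)/3 + 5*exp(3*x)/9 - 4*exp(-3*x)/3 - 3*exp(-4*x)/2.
Answer: -5*x*exp(3*x)/3 + 5*exp(3*x)/9 - 4*exp(-3*x)/3 - 3*exp(-4*x)/2.


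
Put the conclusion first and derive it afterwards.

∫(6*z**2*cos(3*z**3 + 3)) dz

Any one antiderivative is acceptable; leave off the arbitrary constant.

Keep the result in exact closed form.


The answer is 2*sin(3*z**3 + 3)/3.
Step 1. Substitute u = z**3 + 1, turning ∫(6*z**2*cos(3*z**3 + 3)) dz into ∫(2*cos(3*u)) du: now ∫(2*cos(3*u)) du.
Step 2. Evaluate the standard form: now 2*sin(3*u)/3.
Step 3. Substitute back u = z**3 + 1: now 2*sin(3*z**3 + 3)/3.
Answer: 2*sin(3*z**3 + 3)/3.


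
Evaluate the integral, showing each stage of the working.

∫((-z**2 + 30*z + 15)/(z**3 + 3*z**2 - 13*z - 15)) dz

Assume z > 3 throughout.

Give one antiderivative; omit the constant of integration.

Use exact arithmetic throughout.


Step 1. Decompose ∫((-z**2 + 30*z + 15)/(z**3 + 3*z**2 - 13*z - 15)) dz by partial fractions, (-z**2 + 30*z + 15)/(z**3 + 3*z**2 - 13*z - 15) = -5/(z + 5) + 1/(z + 1) + 3/(z - 3): now ∫(3/(z - 3)) dz + ∫(1/(z + 1)) dz + ∫(-5/(z + 5)) dz.
Step 2. Evaluate the standard form [assuming z > 3]: now 3*log(z - 3) + ∫(1/(z + 1)) dz + ∫(-5/(z + 5)) dz.
Step 3. Evaluate the standard form [assuming z > -1]: now 3*log(z - 3) + log(z + 1) + ∫(-5/(z + 5)) dz.
Step 4. Evaluate the standard form [assuming z > -5]: now 3*log(z - 3) + log(z + 1) - 5*log(z + 5).
Answer: 3*log(z - 3) + log(z + 1) - 5*log(z + 5).


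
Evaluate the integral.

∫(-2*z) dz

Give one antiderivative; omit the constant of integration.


Answer: -z**2.


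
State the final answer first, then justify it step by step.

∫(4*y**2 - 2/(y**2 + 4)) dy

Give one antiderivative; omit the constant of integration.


The answer is 4*y**3/3 - atan(y/2).
Step 1. Rewrite: now ∫(4*y**2) dy + ∫(-2/(y**2 + 4)) dy.
Step 2. Evaluate the standard form: now 4*y**3/3 + ∫(-2/(y**2 + 4)) dy.
Step 3. Evaluate the standard form: now 4*y**3/3 - atan(y/2).
Answer: 4*y**3/3 - atan(y/2).


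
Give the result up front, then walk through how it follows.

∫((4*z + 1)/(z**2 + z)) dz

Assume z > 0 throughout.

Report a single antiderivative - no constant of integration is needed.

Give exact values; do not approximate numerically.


The answer is log(z) + 3*log(z + 1).
Step 1. Decompose ∫((4*z + 1)/(z**2 + z)) dz by partial fractions, (4*z + 1)/(z**2 + z) = 3/(z + 1) + 1/z: now ∫(1/z) dz + ∫(3/(z + 1)) dz.
Step 2. Evaluate the standard form [assuming z > -1]: now 3*log(z + 1) + ∫(1/z) dz.
Step 3. Evaluate the standard form [assuming z > 0]: now log(z) + 3*log(z + 1).
Answer: log(z) + 3*log(z + 1).


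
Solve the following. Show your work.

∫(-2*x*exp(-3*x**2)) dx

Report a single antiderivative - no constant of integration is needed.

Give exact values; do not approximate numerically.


Step 1. Substitute u = x**2, turning ∫(-2*x*exp(-3*x**2)) dx into ∫(-exp(-3*u)) du: now ∫(-exp(-3*u)) du.
Step 2. Evaluate the standard form: now exp(-3*u)/3.
Step 3. Substitute back u = x**2: now exp(-3*x**2)/3.
Answer: exp(-3*x**2)/3.


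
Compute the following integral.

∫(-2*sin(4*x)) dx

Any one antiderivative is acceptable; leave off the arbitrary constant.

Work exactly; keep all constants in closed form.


Answer: cos(4*x)/2.


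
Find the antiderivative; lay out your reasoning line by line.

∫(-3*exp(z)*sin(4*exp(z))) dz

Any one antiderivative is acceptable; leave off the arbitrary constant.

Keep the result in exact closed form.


Step 1. Substitute u = exp(z), turning ∫(-3*exp(z)*sin(4*exp(z))) dz into ∫(-3*sin(4*u)) du: now ∫(-3*sin(4*u)) du.
Step 2. Evaluate the standard form: now 3*cos(4*u)/4.
Step 3. Substitute back u = exp(z): now 3*cos(4*exp(z))/4.
Answer: 3*cos(4*exp(z))/4.


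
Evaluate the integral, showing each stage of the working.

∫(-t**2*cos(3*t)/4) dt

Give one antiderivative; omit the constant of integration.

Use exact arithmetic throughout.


Step 1. Integrate ∫(-t**2*cos(3*t)/4) dt by parts with u = t**2, dv = (-cos(3*t)/4) dt, so v = -sin(3*t)/12: now -t**2*sin(3*t)/12 + ∫(t*sin(3*t)/6) dt.
Step 2. Integrate ∫(t*sin(3*t)/6) dt by parts with u = t, dv = (sin(3*t)/6) dt, so v = -cos(3*t)/18: now -t**2*sin(3*t)/12 - t*cos(3*t)/18 + ∫(cos(3*t)/18) dt.
Step 3. Evaluate the standard form: now -t**2*sin(3*t)/12 - t*cos(3*t)/18 + sin(3*t)/54.
Answer: -t**2*sin(3*t)/12 - t*cos(3*t)/18 + sin(3*t)/54.


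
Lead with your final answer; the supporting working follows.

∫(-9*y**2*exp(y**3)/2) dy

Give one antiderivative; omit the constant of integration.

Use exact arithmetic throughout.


The answer is -3*exp(y**3)/2.
Step 1. Substitute u = y**3, turning ∫(-9*y**2*exp(y**3)/2) dy into ∫(-3*exp(u)/2) du: now ∫(-3*exp(u)/2) du.
Step 2. Evaluate the standard form: now -3*exp(u)/2.
Step 3. Substitute back u = y**3: now -3*exp(y**3)/2.
Answer: -3*exp(y**3)/2.


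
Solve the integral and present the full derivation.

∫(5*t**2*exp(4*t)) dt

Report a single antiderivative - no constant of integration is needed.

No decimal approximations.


Step 1. Integrate ∫(5*t**2*exp(4*t)) dt by parts with u = t**2, dv = (5*exp(4*t)) dt, so v = 5*exp(4*t)/4: now 5*t**2*exp(4*t)/4 + ∫(-5*t*exp(4*t)/2) dt.
Step 2. Integrate ∫(-5*t*exp(4*t)/2) dt by parts with u = t, dv = (-5*exp(4*t)/2) dt, so v = -5*exp(4*t)/8: now 5*t**2*exp(4*t)/4 - 5*t*exp(4*t)/8 + ∫(5*exp(4*t)/8) dt.
Step 3. Evaluate the standard form: now 5*t**2*exp(4*t)/4 - 5*t*exp(4*t)/8 + 5*exp(4*t)/32.
Answer: 5*t**2*exp(4*t)/4 - 5*t*exp(4*t)/8 + 5*exp(4*t)/32.


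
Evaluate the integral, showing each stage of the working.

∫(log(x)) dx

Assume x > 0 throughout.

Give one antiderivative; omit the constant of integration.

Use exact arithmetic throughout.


Step 1. Integrate ∫(log(x)) dx by parts with u = log(x), dv = (1) dx, so v = x [assuming x > 0]: now x*log(x) + ∫(-1) dx.
Step 2. Evaluate the standard form: now x*log(x) - x.
Answer: x*log(x) - x.


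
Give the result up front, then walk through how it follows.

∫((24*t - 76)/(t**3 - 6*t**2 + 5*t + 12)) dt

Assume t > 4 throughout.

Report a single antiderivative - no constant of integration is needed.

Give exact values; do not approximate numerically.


The answer is 4*log(t - 4) + log(t - 3) - 5*log(t + 1).
Step 1. Decompose ∫((24*t - 76)/(t**3 - 6*t**2 + 5*t + 12)) dt by partial fractions, (24*t - 76)/(t**3 - 6*t**2 + 5*t + 12) = -5/(t + 1) + 1/(t - 3) + 4/(t - 4): now ∫(4/(t - 4)) dt + ∫(1/(t - 3)) dt + ∫(-5/(t + 1)) dt.
Step 2. Evaluate the standard form [assuming t > 4]: now 4*log(t - 4) + ∫(1/(t - 3)) dt + ∫(-5/(t + 1)) dt.
Step 3. Evaluate the standard form [assuming t > 3]: now 4*log(t - 4) + log(t - 3) + ∫(-5/(t + 1)) dt.
Step 4. Evaluate the standard form [assuming t > -1]: now 4*log(t - 4) + log(t - 3) - 5*log(t + 1).
Answer: 4*log(t - 4) + log(t - 3) - 5*log(t + 1).


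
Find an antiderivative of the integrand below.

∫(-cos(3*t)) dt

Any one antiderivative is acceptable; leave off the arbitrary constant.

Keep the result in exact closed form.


Answer: -sin(3*t)/3.


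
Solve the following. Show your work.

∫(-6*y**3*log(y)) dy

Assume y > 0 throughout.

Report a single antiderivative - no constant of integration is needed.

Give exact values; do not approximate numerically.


Step 1. Integrate ∫(-6*y**3*log(y)) dy by parts with u = log(y), dv = (-6*y**3) dy, so v = -3*y**4/2 [assuming y > 0]: now -3*y**4*log(y)/2 + ∫(3*y**3/2) dy.
Step 2. Evaluate the standard form: now -3*y**4*log(y)/2 + 3*y**4/8.
Answer: -3*y**4*log(y)/2 + 3*y**4/8.


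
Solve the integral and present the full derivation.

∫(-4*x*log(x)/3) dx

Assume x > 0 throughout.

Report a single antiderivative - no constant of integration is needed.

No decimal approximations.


Step 1. Integrate ∫(-4*x*log(x)/3) dx by parts with u = log(x), dv = (-4*x/3) dx, so v = -2*x**2/3 [assuming x > 0]: now -2*x**2*log(x)/3 + ∫(2*x/3) dx.
Step 2. Evaluate the standard form: now -2*x**2*log(x)/3 + x**2/3.
Answer: -2*x**2*log(x)/3 + x**2/3.


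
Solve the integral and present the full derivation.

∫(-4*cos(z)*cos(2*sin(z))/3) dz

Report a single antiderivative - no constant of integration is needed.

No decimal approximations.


Step 1. Substitute u = sin(z), turning ∫(-4*cos(z)*cos(2*sin(z))/3) dz into ∫(-4*cos(2*u)/3) du: now ∫(-4*cos(2*u)/3) du.
Step 2. Evaluate the standard form: now -2*sin(2*u)/3.
Step 3. Substitute back u = sin(z): now -2*sin(2*sin(z))/3.
Answer: -2*sin(2*sin(z))/3.


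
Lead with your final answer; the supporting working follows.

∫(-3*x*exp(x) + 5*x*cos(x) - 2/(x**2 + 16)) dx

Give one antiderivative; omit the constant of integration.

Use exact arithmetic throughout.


The answer is -3*x*exp(x) + 5*x*sin(x) + 3*exp(x) + 5*cos(x) - atan(x/4)/2.
Step 1. Rewrite: now ∫(-3*x*exp(x)) dx + ∫(5*x*cos(x)) dx + ∫(-2/(x**2 + 16)) dx.
Step 2. Integrate ∫(-3*x*exp(x)) dx by parts with u = x, dv = (-3*exp(x)) dx, so v = -3*exp(x): now -3*x*exp(x) + ∫(5*x*cos(x)) dx + ∫(-2/(x**2 + 16)) dx + ∫(3*exp(x)) dx.
Step 3. Evaluate the standard form: now -3*x*exp(x) + 3*exp(x) + ∫(5*x*cos(x)) dx + ∫(-2/(x**2 + 16)) dx.
Step 4. Integrate ∫(5*x*cos(x)) dx by parts with u = x, dv = (5*cos(x)) dx, so v = 5*sin(x): now -3*x*exp(x) + 5*x*sin(x) + 3*exp(x) + ∫(-2/(x**2 + 16)) dx + ∫(-5*sin(x)) dx.
Step 5. Evaluate the standard form: now -3*x*exp(x) + 5*x*sin(x) + 3*exp(x) + 5*cos(x) + ∫(-2/(x**2 + 16)) dx.
Step 6. Evaluate the standard form: now -3*x*exp(x) + 5*x*sin(x) + 3*exp(x) + 5*cos(x) - atan(x/4)/2.
Answer: -3*x*exp(x) + 5*x*sin(x) + 3*exp(x) + 5*cos(x) - atan(x/4)/2.


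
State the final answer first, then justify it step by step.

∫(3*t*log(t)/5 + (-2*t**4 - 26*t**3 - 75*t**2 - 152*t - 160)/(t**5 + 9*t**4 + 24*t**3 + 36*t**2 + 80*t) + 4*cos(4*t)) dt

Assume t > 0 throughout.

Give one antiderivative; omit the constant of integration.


The answer is 3*t**2*log(t)/10 - 3*t**2/20 - 2*log(t) - 5*log(t + 4) + 5*log(t + 5) + sin(4*t) - 3*atan(t/2)/2.
Step 1. Rewrite: now ∫(3*t*log(t)/5) dt + ∫((-2*t**4 - 26*t**3 - 75*t**2 - 152*t - 160)/(t**5 + 9*t**4 + 24*t**3 + 36*t**2 + 80*t)) dt + ∫(4*cos(4*t)) dt.
Step 2. Evaluate the standard form: now sin(4*t) + ∫(3*t*log(t)/5) dt + ∫((-2*t**4 - 26*t**3 - 75*t**2 - 152*t - 160)/(t**5 + 9*t**4 + 24*t**3 + 36*t**2 + 80*t)) dt.
Step 3. Decompose ∫((-2*t**4 - 26*t**3 - 75*t**2 - 152*t - 160)/(t**5 + 9*t**4 + 24*t**3 + 36*t**2 + 80*t)) dt by partial fractions, (-2*t**4 - 26*t**3 - 75*t**2 - 152*t - 160)/(t**5 + 9*t**4 + 24*t**3 + 36*t**2 + 80*t) = -3/(t**2 + 4) + 5/(t + 5) - 5/(t + 4) - 2/t: now sin(4*t) + ∫(-2/t) dt + ∫(3*t*log(t)/5) dt + ∫(-5/(t + 4)) dt + ∫(5/(t + 5)) dt + ∫(-3/(t**2 + 4)) dt.
Step 4. Evaluate the standard form [assuming t > -4]: now -5*log(t + 4) + sin(4*t) + ∫(-2/t) dt + ∫(3*t*log(t)/5) dt + ∫(5/(t + 5)) dt + ∫(-3/(t**2 + 4)) dt.
Step 5. Evaluate the standard form [assuming t > -5]: now -5*log(t + 4) + 5*log(t + 5) + sin(4*t) + ∫(-2/t) dt + ∫(3*t*log(t)/5) dt + ∫(-3/(t**2 + 4)) dt.
Step 6. Evaluate the standard form [assuming t > 0]: now -2*log(t) - 5*log(t + 4) + 5*log(t + 5) + sin(4*t) + ∫(3*t*log(t)/5) dt + ∫(-3/(t**2 + 4)) dt.
Step 7. Evaluate the standard form: now -2*log(t) - 5*log(t + 4) + 5*log(t + 5) + sin(4*t) - 3*atan(t/2)/2 + ∫(3*t*log(t)/5) dt.
Step 8. Integrate ∫(3*t*log(t)/5) dt by parts with u = log(t), dv = (3*t/5) dt, so v = 3*t**2/10 [assuming t > 0]: now 3*t**2*log(t)/10 - 2*log(t) - 5*log(t + 4) + 5*log(t + 5) + sin(4*t) - 3*atan(t/2)/2 + ∫(-3*t/10) dt.
Step 9. Evaluate the standard form: now 3*t**2*log(t)/10 - 3*t**2/20 - 2*log(t) - 5*log(t + 4) + 5*log(t + 5) + sin(4*t) - 3*atan(t/2)/2.
Answer: 3*t**2*log(t)/10 - 3*t**2/20 - 2*log(t) - 5*log(t + 4) + 5*log(t + 5) + sin(4*t) - 3*atan(t/2)/2.


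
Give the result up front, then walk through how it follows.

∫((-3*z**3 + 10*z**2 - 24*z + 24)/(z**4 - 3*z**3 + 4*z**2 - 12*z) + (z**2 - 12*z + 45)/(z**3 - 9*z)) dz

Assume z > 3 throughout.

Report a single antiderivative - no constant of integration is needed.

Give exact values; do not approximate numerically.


The answer is -7*log(z) + 5*log(z + 3) + 2*atan(z/2).
Step 1. Rewrite: now ∫((z**2 - 12*z + 45)/(z**3 - 9*z)) dz + ∫((-3*z**3 + 10*z**2 - 24*z + 24)/(z**4 - 3*z**3 + 4*z**2 - 12*z)) dz.
Step 2. Decompose ∫((-3*z**3 + 10*z**2 - 24*z + 24)/(z**4 - 3*z**3 + 4*z**2 - 12*z)) dz by partial fractions, (-3*z**3 + 10*z**2 - 24*z + 24)/(z**4 - 3*z**3 + 4*z**2 - 12*z) = 4/(z**2 + 4) - 1/(z - 3) - 2/z: now ∫(-2/z) dz + ∫((z**2 - 12*z + 45)/(z**3 - 9*z)) dz + ∫(-1/(z - 3)) dz + ∫(4/(z**2 + 4)) dz.
Step 3. Evaluate the standard form [assuming z > 0]: now -2*log(z) + ∫((z**2 - 12*z + 45)/(z**3 - 9*z)) dz + ∫(-1/(z - 3)) dz + ∫(4/(z**2 + 4)) dz.
Step 4. Evaluate the standard form [assuming z > 3]: now -2*log(z) - log(z - 3) + ∫((z**2 - 12*z + 45)/(z**3 - 9*z)) dz + ∫(4/(z**2 + 4)) dz.
Step 5. Evaluate the standard form: now -2*log(z) - log(z - 3) + 2*atan(z/2) + ∫((z**2 - 12*z + 45)/(z**3 - 9*z)) dz.
Step 6. Decompose ∫((z**2 - 12*z + 45)/(z**3 - 9*z)) dz by partial fractions, (z**2 - 12*z + 45)/(z**3 - 9*z) = 5/(z + 3) + 1/(z - 3) - 5/z: now -2*log(z) - log(z - 3) + 2*atan(z/2) + ∫(-5/z) dz + ∫(1/(z - 3)) dz + ∫(5/(z + 3)) dz.
Step 7. Evaluate the standard form [assuming z > 0]: now -7*log(z) - log(z - 3) + 2*atan(z/2) + ∫(1/(z - 3)) dz + ∫(5/(z + 3)) dz.
Step 8. Evaluate the standard form [assuming z > -3]: now -7*log(z) - log(z - 3) + 5*log(z + 3) + 2*atan(z/2) + ∫(1/(z - 3)) dz.
Step 9. Evaluate the standard form [assuming z > 3]: now -7*log(z) + 5*log(z + 3) + 2*atan(z/2).
Answer: -7*log(z) + 5*log(z + 3) + 2*atan(z/2).


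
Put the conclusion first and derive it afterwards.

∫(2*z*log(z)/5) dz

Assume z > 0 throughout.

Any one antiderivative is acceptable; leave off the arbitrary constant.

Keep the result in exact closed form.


The answer is z**2*log(z)/5 - z**2/10.
Step 1. Integrate ∫(2*z*log(z)/5) dz by parts with u = log(z), dv = (2*z/5) dz, so v = z**2/5 [assuming z > 0]: now z**2*log(z)/5 + ∫(-z/5) dz.
Step 2. Evaluate the standard form: now z**2*log(z)/5 - z**2/10.
Answer: z**2*log(z)/5 - z**2/10.


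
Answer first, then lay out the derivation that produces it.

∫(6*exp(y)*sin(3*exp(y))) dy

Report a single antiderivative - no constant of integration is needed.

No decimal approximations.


The answer is -2*cos(3*exp(y)).
Step 1. Substitute u = exp(y), turning ∫(6*exp(y)*sin(3*exp(y))) dy into ∫(6*sin(3*u)) du: now ∫(6*sin(3*u)) du.
Step 2. Evaluate the standard form: now -2*cos(3*u).
Step 3. Substitute back u = exp(y): now -2*cos(3*exp(y)).
Answer: -2*cos(3*exp(y)).


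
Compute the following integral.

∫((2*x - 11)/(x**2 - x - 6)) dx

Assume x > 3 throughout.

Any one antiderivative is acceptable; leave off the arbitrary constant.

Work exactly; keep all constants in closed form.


Answer: -log(x - 3) + 3*log(x + 2).


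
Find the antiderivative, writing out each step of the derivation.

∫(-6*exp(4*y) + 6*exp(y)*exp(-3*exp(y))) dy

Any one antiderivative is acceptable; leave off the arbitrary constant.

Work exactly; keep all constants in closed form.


Step 1. Rewrite: now ∫(6*exp(y)*exp(-3*exp(y))) dy + ∫(-6*exp(4*y)) dy.
Step 2. Substitute u = exp(y), turning ∫(6*exp(y)*exp(-3*exp(y))) dy into ∫(6*exp(-3*u)) du: now ∫(6*exp(-3*u)) du + ∫(-6*exp(4*y)) dy.
Step 3. Evaluate the standard form: now ∫(-6*exp(4*y)) dy - 2*exp(-3*u).
Step 4. Substitute back u = exp(y): now ∫(-6*exp(4*y)) dy - 2*exp(-3*exp(y)).
Step 5. Evaluate the standard form: now -3*exp(4*y)/2 - 2*exp(-3*exp(y)).
Answer: -3*exp(4*y)/2 - 2*exp(-3*exp(y)).


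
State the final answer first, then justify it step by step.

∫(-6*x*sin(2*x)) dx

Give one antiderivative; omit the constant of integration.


The answer is 3*x*cos(2*x) - 3*sin(2*x)/2.
Step 1. Integrate ∫(-6*x*sin(2*x)) dx by parts with u = x, dv = (-6*sin(2*x)) dx, so v = 3*cos(2*x): now 3*x*cos(2*x) + ∫(-3*cos(2*x)) dx.
Step 2. Evaluate the standard form: now 3*x*cos(2*x) - 3*sin(2*x)/2.
Answer: 3*x*cos(2*x) - 3*sin(2*x)/2.


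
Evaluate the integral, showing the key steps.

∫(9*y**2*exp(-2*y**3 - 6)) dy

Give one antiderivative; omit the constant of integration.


Step 1. Substitute u = y**3 + 3, turning ∫(9*y**2*exp(-2*y**3 - 6)) dy into ∫(3*exp(-2*u)) du: now ∫(3*exp(-2*u)) du.
Step 2. Evaluate the standard form: now -3*exp(-2*u)/2.
Step 3. Substitute back u = y**3 + 3: now -3*exp(-2*y**3 - 6)/2.
Answer: -3*exp(-2*y**3 - 6)/2.


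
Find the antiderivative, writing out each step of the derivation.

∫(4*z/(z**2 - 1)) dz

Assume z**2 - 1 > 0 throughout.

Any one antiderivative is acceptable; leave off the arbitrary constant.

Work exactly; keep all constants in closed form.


Step 1. Substitute u = z**2 - 1, turning ∫(4*z/(z**2 - 1)) dz into ∫(2/u) du: now ∫(2/u) du.
Step 2. Evaluate the standard form [assuming u > 0]: now 2*log(u).
Step 3. Substitute back u = z**2 - 1: now 2*log(z**2 - 1).
Answer: 2*log(z**2 - 1).


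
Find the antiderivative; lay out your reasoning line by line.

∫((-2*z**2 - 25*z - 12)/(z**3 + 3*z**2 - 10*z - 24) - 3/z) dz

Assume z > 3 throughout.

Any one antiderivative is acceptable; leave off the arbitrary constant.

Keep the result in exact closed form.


Step 1. Rewrite: now ∫(-3/z) dz + ∫((-2*z**2 - 25*z - 12)/(z**3 + 3*z**2 - 10*z - 24)) dz.
Step 2. Evaluate the standard form [assuming z > 0]: now -3*log(z) + ∫((-2*z**2 - 25*z - 12)/(z**3 + 3*z**2 - 10*z - 24)) dz.
Step 3. Decompose ∫((-2*z**2 - 25*z - 12)/(z**3 + 3*z**2 - 10*z - 24)) dz by partial fractions, (-2*z**2 - 25*z - 12)/(z**3 + 3*z**2 - 10*z - 24) = 4/(z + 4) - 3/(z + 2) - 3/(z - 3): now -3*log(z) + ∫(-3/(z - 3)) dz + ∫(-3/(z + 2)) dz + ∫(4/(z + 4)) dz.
Step 4. Evaluate the standard form [assuming z > 3]: now -3*log(z) - 3*log(z - 3) + ∫(-3/(z + 2)) dz + ∫(4/(z + 4)) dz.
Step 5. Evaluate the standard form [assuming z > -4]: now -3*log(z) - 3*log(z - 3) + 4*log(z + 4) + ∫(-3/(z + 2)) dz.
Step 6. Evaluate the standard form [assuming z > -2]: now -3*log(z) - 3*log(z - 3) - 3*log(z + 2) + 4*log(z + 4).
Answer: -3*log(z) - 3*log(z - 3) - 3*log(z + 2) + 4*log(z + 4).
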